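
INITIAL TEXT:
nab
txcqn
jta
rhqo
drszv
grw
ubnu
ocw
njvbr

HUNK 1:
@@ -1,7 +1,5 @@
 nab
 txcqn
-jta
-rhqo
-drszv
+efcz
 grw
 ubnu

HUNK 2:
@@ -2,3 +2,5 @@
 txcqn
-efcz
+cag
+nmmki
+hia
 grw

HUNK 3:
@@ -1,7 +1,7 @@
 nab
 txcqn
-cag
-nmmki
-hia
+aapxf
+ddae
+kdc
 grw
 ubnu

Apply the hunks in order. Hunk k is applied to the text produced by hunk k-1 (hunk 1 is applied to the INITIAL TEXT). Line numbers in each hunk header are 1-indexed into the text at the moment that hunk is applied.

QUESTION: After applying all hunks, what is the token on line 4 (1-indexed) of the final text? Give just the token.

Hunk 1: at line 1 remove [jta,rhqo,drszv] add [efcz] -> 7 lines: nab txcqn efcz grw ubnu ocw njvbr
Hunk 2: at line 2 remove [efcz] add [cag,nmmki,hia] -> 9 lines: nab txcqn cag nmmki hia grw ubnu ocw njvbr
Hunk 3: at line 1 remove [cag,nmmki,hia] add [aapxf,ddae,kdc] -> 9 lines: nab txcqn aapxf ddae kdc grw ubnu ocw njvbr
Final line 4: ddae

Answer: ddae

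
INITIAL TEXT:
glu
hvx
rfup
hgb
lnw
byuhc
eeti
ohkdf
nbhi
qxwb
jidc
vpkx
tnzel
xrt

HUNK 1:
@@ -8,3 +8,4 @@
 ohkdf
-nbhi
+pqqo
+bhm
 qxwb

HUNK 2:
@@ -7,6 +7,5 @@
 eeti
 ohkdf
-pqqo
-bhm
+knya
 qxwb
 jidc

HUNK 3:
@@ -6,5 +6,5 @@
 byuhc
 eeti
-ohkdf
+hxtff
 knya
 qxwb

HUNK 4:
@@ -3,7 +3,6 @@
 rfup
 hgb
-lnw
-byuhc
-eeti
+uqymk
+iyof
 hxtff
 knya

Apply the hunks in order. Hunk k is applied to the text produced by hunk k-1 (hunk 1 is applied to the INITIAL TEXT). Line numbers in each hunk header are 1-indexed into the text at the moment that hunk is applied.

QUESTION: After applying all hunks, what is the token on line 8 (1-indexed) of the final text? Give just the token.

Hunk 1: at line 8 remove [nbhi] add [pqqo,bhm] -> 15 lines: glu hvx rfup hgb lnw byuhc eeti ohkdf pqqo bhm qxwb jidc vpkx tnzel xrt
Hunk 2: at line 7 remove [pqqo,bhm] add [knya] -> 14 lines: glu hvx rfup hgb lnw byuhc eeti ohkdf knya qxwb jidc vpkx tnzel xrt
Hunk 3: at line 6 remove [ohkdf] add [hxtff] -> 14 lines: glu hvx rfup hgb lnw byuhc eeti hxtff knya qxwb jidc vpkx tnzel xrt
Hunk 4: at line 3 remove [lnw,byuhc,eeti] add [uqymk,iyof] -> 13 lines: glu hvx rfup hgb uqymk iyof hxtff knya qxwb jidc vpkx tnzel xrt
Final line 8: knya

Answer: knya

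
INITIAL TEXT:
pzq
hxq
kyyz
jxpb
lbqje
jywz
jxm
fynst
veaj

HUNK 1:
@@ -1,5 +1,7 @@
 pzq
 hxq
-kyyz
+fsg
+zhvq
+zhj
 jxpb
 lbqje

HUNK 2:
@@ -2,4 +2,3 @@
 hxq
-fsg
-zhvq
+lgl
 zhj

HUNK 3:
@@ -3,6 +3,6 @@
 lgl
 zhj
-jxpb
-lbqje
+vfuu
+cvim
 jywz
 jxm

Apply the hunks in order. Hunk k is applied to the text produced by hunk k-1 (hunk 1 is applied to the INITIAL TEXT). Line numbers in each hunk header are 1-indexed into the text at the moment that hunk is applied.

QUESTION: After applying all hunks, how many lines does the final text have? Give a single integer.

Answer: 10

Derivation:
Hunk 1: at line 1 remove [kyyz] add [fsg,zhvq,zhj] -> 11 lines: pzq hxq fsg zhvq zhj jxpb lbqje jywz jxm fynst veaj
Hunk 2: at line 2 remove [fsg,zhvq] add [lgl] -> 10 lines: pzq hxq lgl zhj jxpb lbqje jywz jxm fynst veaj
Hunk 3: at line 3 remove [jxpb,lbqje] add [vfuu,cvim] -> 10 lines: pzq hxq lgl zhj vfuu cvim jywz jxm fynst veaj
Final line count: 10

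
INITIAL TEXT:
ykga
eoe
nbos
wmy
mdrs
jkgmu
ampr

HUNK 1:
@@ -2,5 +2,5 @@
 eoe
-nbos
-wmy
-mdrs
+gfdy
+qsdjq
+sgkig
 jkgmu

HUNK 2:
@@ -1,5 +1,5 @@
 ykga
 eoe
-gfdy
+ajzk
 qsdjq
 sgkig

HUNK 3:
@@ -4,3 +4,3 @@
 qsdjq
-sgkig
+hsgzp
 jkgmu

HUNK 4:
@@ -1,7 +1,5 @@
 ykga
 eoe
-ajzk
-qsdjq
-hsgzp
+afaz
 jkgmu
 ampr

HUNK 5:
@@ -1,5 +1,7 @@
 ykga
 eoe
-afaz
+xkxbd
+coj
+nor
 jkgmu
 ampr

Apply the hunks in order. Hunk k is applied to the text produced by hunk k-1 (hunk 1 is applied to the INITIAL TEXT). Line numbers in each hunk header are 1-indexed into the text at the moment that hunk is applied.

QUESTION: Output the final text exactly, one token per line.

Hunk 1: at line 2 remove [nbos,wmy,mdrs] add [gfdy,qsdjq,sgkig] -> 7 lines: ykga eoe gfdy qsdjq sgkig jkgmu ampr
Hunk 2: at line 1 remove [gfdy] add [ajzk] -> 7 lines: ykga eoe ajzk qsdjq sgkig jkgmu ampr
Hunk 3: at line 4 remove [sgkig] add [hsgzp] -> 7 lines: ykga eoe ajzk qsdjq hsgzp jkgmu ampr
Hunk 4: at line 1 remove [ajzk,qsdjq,hsgzp] add [afaz] -> 5 lines: ykga eoe afaz jkgmu ampr
Hunk 5: at line 1 remove [afaz] add [xkxbd,coj,nor] -> 7 lines: ykga eoe xkxbd coj nor jkgmu ampr

Answer: ykga
eoe
xkxbd
coj
nor
jkgmu
ampr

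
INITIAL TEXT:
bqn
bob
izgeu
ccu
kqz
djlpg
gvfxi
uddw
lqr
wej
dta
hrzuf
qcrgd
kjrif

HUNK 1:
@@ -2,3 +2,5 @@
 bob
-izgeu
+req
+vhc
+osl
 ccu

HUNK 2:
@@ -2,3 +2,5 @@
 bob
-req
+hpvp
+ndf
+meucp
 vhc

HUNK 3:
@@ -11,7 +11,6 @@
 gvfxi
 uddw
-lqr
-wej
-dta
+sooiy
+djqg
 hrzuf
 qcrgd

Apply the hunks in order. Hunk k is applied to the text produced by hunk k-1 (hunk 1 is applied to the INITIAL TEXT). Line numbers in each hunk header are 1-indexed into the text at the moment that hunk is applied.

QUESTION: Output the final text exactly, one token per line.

Answer: bqn
bob
hpvp
ndf
meucp
vhc
osl
ccu
kqz
djlpg
gvfxi
uddw
sooiy
djqg
hrzuf
qcrgd
kjrif

Derivation:
Hunk 1: at line 2 remove [izgeu] add [req,vhc,osl] -> 16 lines: bqn bob req vhc osl ccu kqz djlpg gvfxi uddw lqr wej dta hrzuf qcrgd kjrif
Hunk 2: at line 2 remove [req] add [hpvp,ndf,meucp] -> 18 lines: bqn bob hpvp ndf meucp vhc osl ccu kqz djlpg gvfxi uddw lqr wej dta hrzuf qcrgd kjrif
Hunk 3: at line 11 remove [lqr,wej,dta] add [sooiy,djqg] -> 17 lines: bqn bob hpvp ndf meucp vhc osl ccu kqz djlpg gvfxi uddw sooiy djqg hrzuf qcrgd kjrif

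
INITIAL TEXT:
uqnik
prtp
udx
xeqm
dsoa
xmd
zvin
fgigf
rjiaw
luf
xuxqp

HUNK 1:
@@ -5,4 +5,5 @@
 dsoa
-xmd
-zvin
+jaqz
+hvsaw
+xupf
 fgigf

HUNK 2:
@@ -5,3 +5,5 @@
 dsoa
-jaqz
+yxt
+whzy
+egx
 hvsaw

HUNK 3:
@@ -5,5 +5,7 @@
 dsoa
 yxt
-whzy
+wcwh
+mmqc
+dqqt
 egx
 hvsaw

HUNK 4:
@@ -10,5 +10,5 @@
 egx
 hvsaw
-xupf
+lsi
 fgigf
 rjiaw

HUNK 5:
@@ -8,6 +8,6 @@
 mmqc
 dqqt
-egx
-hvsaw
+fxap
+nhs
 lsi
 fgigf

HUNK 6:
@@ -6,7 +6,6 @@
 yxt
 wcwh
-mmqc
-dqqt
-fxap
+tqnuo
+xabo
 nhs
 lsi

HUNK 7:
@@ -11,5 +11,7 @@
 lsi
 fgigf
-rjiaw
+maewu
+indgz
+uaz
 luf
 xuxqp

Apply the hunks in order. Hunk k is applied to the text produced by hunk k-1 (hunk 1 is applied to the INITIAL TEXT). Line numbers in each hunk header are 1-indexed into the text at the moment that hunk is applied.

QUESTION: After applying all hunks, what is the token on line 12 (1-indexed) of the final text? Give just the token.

Answer: fgigf

Derivation:
Hunk 1: at line 5 remove [xmd,zvin] add [jaqz,hvsaw,xupf] -> 12 lines: uqnik prtp udx xeqm dsoa jaqz hvsaw xupf fgigf rjiaw luf xuxqp
Hunk 2: at line 5 remove [jaqz] add [yxt,whzy,egx] -> 14 lines: uqnik prtp udx xeqm dsoa yxt whzy egx hvsaw xupf fgigf rjiaw luf xuxqp
Hunk 3: at line 5 remove [whzy] add [wcwh,mmqc,dqqt] -> 16 lines: uqnik prtp udx xeqm dsoa yxt wcwh mmqc dqqt egx hvsaw xupf fgigf rjiaw luf xuxqp
Hunk 4: at line 10 remove [xupf] add [lsi] -> 16 lines: uqnik prtp udx xeqm dsoa yxt wcwh mmqc dqqt egx hvsaw lsi fgigf rjiaw luf xuxqp
Hunk 5: at line 8 remove [egx,hvsaw] add [fxap,nhs] -> 16 lines: uqnik prtp udx xeqm dsoa yxt wcwh mmqc dqqt fxap nhs lsi fgigf rjiaw luf xuxqp
Hunk 6: at line 6 remove [mmqc,dqqt,fxap] add [tqnuo,xabo] -> 15 lines: uqnik prtp udx xeqm dsoa yxt wcwh tqnuo xabo nhs lsi fgigf rjiaw luf xuxqp
Hunk 7: at line 11 remove [rjiaw] add [maewu,indgz,uaz] -> 17 lines: uqnik prtp udx xeqm dsoa yxt wcwh tqnuo xabo nhs lsi fgigf maewu indgz uaz luf xuxqp
Final line 12: fgigf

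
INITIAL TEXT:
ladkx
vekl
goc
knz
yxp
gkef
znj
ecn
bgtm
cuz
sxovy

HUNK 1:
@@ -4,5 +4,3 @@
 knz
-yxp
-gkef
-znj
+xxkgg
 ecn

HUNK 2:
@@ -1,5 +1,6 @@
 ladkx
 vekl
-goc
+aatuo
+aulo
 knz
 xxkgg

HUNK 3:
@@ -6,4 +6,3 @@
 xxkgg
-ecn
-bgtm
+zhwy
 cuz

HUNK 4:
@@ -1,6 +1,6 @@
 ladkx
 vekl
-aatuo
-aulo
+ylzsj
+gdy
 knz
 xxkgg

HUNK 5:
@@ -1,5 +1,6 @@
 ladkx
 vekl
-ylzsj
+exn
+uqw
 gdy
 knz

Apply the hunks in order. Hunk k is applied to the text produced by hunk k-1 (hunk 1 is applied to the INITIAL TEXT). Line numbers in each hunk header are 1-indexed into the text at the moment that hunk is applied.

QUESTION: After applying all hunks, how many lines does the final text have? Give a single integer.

Hunk 1: at line 4 remove [yxp,gkef,znj] add [xxkgg] -> 9 lines: ladkx vekl goc knz xxkgg ecn bgtm cuz sxovy
Hunk 2: at line 1 remove [goc] add [aatuo,aulo] -> 10 lines: ladkx vekl aatuo aulo knz xxkgg ecn bgtm cuz sxovy
Hunk 3: at line 6 remove [ecn,bgtm] add [zhwy] -> 9 lines: ladkx vekl aatuo aulo knz xxkgg zhwy cuz sxovy
Hunk 4: at line 1 remove [aatuo,aulo] add [ylzsj,gdy] -> 9 lines: ladkx vekl ylzsj gdy knz xxkgg zhwy cuz sxovy
Hunk 5: at line 1 remove [ylzsj] add [exn,uqw] -> 10 lines: ladkx vekl exn uqw gdy knz xxkgg zhwy cuz sxovy
Final line count: 10

Answer: 10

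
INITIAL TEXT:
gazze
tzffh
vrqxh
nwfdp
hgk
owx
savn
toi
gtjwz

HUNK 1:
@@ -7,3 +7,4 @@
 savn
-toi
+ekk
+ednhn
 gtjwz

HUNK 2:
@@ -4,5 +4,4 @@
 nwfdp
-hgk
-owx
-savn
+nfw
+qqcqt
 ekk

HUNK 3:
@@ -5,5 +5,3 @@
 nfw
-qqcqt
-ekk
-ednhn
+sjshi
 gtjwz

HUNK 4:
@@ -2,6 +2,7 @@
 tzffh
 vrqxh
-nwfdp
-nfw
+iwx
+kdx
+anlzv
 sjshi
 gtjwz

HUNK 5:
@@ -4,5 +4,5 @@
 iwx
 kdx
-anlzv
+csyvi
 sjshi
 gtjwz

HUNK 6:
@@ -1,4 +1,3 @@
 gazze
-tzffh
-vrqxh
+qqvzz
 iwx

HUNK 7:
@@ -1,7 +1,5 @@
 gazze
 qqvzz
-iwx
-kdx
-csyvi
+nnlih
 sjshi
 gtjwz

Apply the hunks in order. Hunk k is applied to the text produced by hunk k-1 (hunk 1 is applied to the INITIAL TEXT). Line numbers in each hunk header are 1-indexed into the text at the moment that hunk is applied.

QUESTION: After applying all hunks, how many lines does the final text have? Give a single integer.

Hunk 1: at line 7 remove [toi] add [ekk,ednhn] -> 10 lines: gazze tzffh vrqxh nwfdp hgk owx savn ekk ednhn gtjwz
Hunk 2: at line 4 remove [hgk,owx,savn] add [nfw,qqcqt] -> 9 lines: gazze tzffh vrqxh nwfdp nfw qqcqt ekk ednhn gtjwz
Hunk 3: at line 5 remove [qqcqt,ekk,ednhn] add [sjshi] -> 7 lines: gazze tzffh vrqxh nwfdp nfw sjshi gtjwz
Hunk 4: at line 2 remove [nwfdp,nfw] add [iwx,kdx,anlzv] -> 8 lines: gazze tzffh vrqxh iwx kdx anlzv sjshi gtjwz
Hunk 5: at line 4 remove [anlzv] add [csyvi] -> 8 lines: gazze tzffh vrqxh iwx kdx csyvi sjshi gtjwz
Hunk 6: at line 1 remove [tzffh,vrqxh] add [qqvzz] -> 7 lines: gazze qqvzz iwx kdx csyvi sjshi gtjwz
Hunk 7: at line 1 remove [iwx,kdx,csyvi] add [nnlih] -> 5 lines: gazze qqvzz nnlih sjshi gtjwz
Final line count: 5

Answer: 5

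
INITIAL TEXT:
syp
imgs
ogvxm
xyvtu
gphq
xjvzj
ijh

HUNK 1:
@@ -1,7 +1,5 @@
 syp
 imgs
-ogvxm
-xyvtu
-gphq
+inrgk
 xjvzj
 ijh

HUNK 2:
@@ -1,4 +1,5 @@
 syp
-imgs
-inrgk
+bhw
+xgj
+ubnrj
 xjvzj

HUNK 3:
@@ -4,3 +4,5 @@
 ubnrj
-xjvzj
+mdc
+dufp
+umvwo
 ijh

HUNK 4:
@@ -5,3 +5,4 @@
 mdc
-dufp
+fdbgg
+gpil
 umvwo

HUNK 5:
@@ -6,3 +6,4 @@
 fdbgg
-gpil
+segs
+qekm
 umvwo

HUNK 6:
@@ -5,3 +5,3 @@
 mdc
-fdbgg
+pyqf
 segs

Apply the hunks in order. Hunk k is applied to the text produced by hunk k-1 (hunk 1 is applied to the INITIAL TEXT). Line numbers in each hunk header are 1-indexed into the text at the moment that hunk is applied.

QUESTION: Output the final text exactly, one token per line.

Hunk 1: at line 1 remove [ogvxm,xyvtu,gphq] add [inrgk] -> 5 lines: syp imgs inrgk xjvzj ijh
Hunk 2: at line 1 remove [imgs,inrgk] add [bhw,xgj,ubnrj] -> 6 lines: syp bhw xgj ubnrj xjvzj ijh
Hunk 3: at line 4 remove [xjvzj] add [mdc,dufp,umvwo] -> 8 lines: syp bhw xgj ubnrj mdc dufp umvwo ijh
Hunk 4: at line 5 remove [dufp] add [fdbgg,gpil] -> 9 lines: syp bhw xgj ubnrj mdc fdbgg gpil umvwo ijh
Hunk 5: at line 6 remove [gpil] add [segs,qekm] -> 10 lines: syp bhw xgj ubnrj mdc fdbgg segs qekm umvwo ijh
Hunk 6: at line 5 remove [fdbgg] add [pyqf] -> 10 lines: syp bhw xgj ubnrj mdc pyqf segs qekm umvwo ijh

Answer: syp
bhw
xgj
ubnrj
mdc
pyqf
segs
qekm
umvwo
ijh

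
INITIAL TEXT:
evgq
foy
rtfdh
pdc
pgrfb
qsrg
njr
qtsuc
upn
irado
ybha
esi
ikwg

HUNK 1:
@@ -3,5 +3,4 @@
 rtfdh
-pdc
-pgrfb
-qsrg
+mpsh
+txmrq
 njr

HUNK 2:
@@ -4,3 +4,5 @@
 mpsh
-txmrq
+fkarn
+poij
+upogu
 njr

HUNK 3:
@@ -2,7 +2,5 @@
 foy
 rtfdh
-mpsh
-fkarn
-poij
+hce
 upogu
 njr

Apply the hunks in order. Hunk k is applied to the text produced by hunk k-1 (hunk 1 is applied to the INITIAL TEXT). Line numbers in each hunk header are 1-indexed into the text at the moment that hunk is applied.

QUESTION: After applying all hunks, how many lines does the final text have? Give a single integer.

Answer: 12

Derivation:
Hunk 1: at line 3 remove [pdc,pgrfb,qsrg] add [mpsh,txmrq] -> 12 lines: evgq foy rtfdh mpsh txmrq njr qtsuc upn irado ybha esi ikwg
Hunk 2: at line 4 remove [txmrq] add [fkarn,poij,upogu] -> 14 lines: evgq foy rtfdh mpsh fkarn poij upogu njr qtsuc upn irado ybha esi ikwg
Hunk 3: at line 2 remove [mpsh,fkarn,poij] add [hce] -> 12 lines: evgq foy rtfdh hce upogu njr qtsuc upn irado ybha esi ikwg
Final line count: 12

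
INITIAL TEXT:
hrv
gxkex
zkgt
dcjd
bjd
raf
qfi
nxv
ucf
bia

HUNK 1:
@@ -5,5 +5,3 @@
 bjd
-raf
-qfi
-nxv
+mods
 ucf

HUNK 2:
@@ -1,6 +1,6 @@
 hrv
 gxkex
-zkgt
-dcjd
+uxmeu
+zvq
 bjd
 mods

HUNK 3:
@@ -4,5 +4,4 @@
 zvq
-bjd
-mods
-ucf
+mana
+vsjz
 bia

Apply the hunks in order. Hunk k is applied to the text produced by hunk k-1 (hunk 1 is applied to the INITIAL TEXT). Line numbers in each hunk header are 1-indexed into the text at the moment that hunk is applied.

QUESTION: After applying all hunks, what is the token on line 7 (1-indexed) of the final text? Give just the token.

Answer: bia

Derivation:
Hunk 1: at line 5 remove [raf,qfi,nxv] add [mods] -> 8 lines: hrv gxkex zkgt dcjd bjd mods ucf bia
Hunk 2: at line 1 remove [zkgt,dcjd] add [uxmeu,zvq] -> 8 lines: hrv gxkex uxmeu zvq bjd mods ucf bia
Hunk 3: at line 4 remove [bjd,mods,ucf] add [mana,vsjz] -> 7 lines: hrv gxkex uxmeu zvq mana vsjz bia
Final line 7: bia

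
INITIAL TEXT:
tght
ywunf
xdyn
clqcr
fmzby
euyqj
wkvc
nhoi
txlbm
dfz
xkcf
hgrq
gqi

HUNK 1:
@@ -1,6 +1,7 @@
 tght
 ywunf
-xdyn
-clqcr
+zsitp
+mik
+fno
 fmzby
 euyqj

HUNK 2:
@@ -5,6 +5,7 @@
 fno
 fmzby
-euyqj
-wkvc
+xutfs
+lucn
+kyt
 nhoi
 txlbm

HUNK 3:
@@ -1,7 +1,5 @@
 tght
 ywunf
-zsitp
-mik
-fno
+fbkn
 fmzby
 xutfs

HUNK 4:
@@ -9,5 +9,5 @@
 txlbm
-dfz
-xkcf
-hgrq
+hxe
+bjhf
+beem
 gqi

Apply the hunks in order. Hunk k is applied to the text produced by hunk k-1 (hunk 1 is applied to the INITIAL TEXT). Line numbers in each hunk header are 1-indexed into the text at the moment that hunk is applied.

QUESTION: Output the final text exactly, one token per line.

Hunk 1: at line 1 remove [xdyn,clqcr] add [zsitp,mik,fno] -> 14 lines: tght ywunf zsitp mik fno fmzby euyqj wkvc nhoi txlbm dfz xkcf hgrq gqi
Hunk 2: at line 5 remove [euyqj,wkvc] add [xutfs,lucn,kyt] -> 15 lines: tght ywunf zsitp mik fno fmzby xutfs lucn kyt nhoi txlbm dfz xkcf hgrq gqi
Hunk 3: at line 1 remove [zsitp,mik,fno] add [fbkn] -> 13 lines: tght ywunf fbkn fmzby xutfs lucn kyt nhoi txlbm dfz xkcf hgrq gqi
Hunk 4: at line 9 remove [dfz,xkcf,hgrq] add [hxe,bjhf,beem] -> 13 lines: tght ywunf fbkn fmzby xutfs lucn kyt nhoi txlbm hxe bjhf beem gqi

Answer: tght
ywunf
fbkn
fmzby
xutfs
lucn
kyt
nhoi
txlbm
hxe
bjhf
beem
gqi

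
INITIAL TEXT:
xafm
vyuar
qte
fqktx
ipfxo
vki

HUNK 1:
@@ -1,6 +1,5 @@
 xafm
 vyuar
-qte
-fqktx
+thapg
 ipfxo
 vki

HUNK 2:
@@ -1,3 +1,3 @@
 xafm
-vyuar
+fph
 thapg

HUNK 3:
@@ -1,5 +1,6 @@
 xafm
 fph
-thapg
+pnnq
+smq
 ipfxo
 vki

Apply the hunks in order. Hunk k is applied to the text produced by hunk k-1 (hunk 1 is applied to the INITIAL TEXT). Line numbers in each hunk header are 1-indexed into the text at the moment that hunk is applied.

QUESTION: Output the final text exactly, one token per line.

Answer: xafm
fph
pnnq
smq
ipfxo
vki

Derivation:
Hunk 1: at line 1 remove [qte,fqktx] add [thapg] -> 5 lines: xafm vyuar thapg ipfxo vki
Hunk 2: at line 1 remove [vyuar] add [fph] -> 5 lines: xafm fph thapg ipfxo vki
Hunk 3: at line 1 remove [thapg] add [pnnq,smq] -> 6 lines: xafm fph pnnq smq ipfxo vki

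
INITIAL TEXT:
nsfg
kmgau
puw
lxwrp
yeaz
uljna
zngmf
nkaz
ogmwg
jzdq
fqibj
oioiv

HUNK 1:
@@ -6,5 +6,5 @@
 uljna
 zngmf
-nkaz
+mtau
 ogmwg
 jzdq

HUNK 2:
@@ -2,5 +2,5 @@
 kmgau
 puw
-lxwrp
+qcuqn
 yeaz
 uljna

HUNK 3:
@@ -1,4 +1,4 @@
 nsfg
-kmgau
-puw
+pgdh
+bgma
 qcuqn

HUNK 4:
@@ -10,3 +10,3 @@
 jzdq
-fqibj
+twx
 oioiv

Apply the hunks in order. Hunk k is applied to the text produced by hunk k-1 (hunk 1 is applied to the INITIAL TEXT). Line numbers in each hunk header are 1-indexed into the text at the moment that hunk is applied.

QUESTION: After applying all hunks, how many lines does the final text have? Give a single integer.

Hunk 1: at line 6 remove [nkaz] add [mtau] -> 12 lines: nsfg kmgau puw lxwrp yeaz uljna zngmf mtau ogmwg jzdq fqibj oioiv
Hunk 2: at line 2 remove [lxwrp] add [qcuqn] -> 12 lines: nsfg kmgau puw qcuqn yeaz uljna zngmf mtau ogmwg jzdq fqibj oioiv
Hunk 3: at line 1 remove [kmgau,puw] add [pgdh,bgma] -> 12 lines: nsfg pgdh bgma qcuqn yeaz uljna zngmf mtau ogmwg jzdq fqibj oioiv
Hunk 4: at line 10 remove [fqibj] add [twx] -> 12 lines: nsfg pgdh bgma qcuqn yeaz uljna zngmf mtau ogmwg jzdq twx oioiv
Final line count: 12

Answer: 12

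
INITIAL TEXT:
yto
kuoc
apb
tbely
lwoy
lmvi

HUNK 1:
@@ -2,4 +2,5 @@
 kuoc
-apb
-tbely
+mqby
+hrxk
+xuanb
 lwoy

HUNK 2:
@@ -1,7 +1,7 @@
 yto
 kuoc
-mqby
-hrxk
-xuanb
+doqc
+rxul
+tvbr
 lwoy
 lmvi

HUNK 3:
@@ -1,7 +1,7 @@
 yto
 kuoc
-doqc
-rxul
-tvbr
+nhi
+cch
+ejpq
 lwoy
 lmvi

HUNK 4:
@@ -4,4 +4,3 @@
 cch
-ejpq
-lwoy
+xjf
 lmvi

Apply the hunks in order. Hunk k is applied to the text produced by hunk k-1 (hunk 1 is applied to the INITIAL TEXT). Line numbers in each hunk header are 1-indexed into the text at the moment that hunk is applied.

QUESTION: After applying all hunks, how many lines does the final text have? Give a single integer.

Hunk 1: at line 2 remove [apb,tbely] add [mqby,hrxk,xuanb] -> 7 lines: yto kuoc mqby hrxk xuanb lwoy lmvi
Hunk 2: at line 1 remove [mqby,hrxk,xuanb] add [doqc,rxul,tvbr] -> 7 lines: yto kuoc doqc rxul tvbr lwoy lmvi
Hunk 3: at line 1 remove [doqc,rxul,tvbr] add [nhi,cch,ejpq] -> 7 lines: yto kuoc nhi cch ejpq lwoy lmvi
Hunk 4: at line 4 remove [ejpq,lwoy] add [xjf] -> 6 lines: yto kuoc nhi cch xjf lmvi
Final line count: 6

Answer: 6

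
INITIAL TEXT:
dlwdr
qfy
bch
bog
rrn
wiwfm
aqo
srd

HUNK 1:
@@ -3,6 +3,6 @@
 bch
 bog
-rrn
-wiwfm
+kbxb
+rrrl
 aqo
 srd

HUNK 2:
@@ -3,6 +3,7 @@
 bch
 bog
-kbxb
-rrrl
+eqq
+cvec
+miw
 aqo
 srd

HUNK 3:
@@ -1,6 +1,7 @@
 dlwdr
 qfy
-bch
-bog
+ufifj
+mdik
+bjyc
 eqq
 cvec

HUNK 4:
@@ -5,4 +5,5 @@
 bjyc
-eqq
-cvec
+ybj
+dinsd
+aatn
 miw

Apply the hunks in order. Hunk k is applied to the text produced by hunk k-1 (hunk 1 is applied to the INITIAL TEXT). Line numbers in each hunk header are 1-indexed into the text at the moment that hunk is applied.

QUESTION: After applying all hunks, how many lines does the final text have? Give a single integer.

Answer: 11

Derivation:
Hunk 1: at line 3 remove [rrn,wiwfm] add [kbxb,rrrl] -> 8 lines: dlwdr qfy bch bog kbxb rrrl aqo srd
Hunk 2: at line 3 remove [kbxb,rrrl] add [eqq,cvec,miw] -> 9 lines: dlwdr qfy bch bog eqq cvec miw aqo srd
Hunk 3: at line 1 remove [bch,bog] add [ufifj,mdik,bjyc] -> 10 lines: dlwdr qfy ufifj mdik bjyc eqq cvec miw aqo srd
Hunk 4: at line 5 remove [eqq,cvec] add [ybj,dinsd,aatn] -> 11 lines: dlwdr qfy ufifj mdik bjyc ybj dinsd aatn miw aqo srd
Final line count: 11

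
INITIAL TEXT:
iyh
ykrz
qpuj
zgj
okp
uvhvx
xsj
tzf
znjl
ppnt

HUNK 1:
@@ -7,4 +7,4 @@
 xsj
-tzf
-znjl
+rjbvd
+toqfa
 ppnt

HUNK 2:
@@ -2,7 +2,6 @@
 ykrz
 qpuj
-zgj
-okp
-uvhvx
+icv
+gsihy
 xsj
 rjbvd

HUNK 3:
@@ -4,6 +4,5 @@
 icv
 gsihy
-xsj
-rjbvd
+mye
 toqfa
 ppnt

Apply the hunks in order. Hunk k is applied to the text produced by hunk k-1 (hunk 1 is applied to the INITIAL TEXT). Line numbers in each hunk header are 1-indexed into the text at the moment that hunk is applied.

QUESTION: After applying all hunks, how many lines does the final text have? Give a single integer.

Hunk 1: at line 7 remove [tzf,znjl] add [rjbvd,toqfa] -> 10 lines: iyh ykrz qpuj zgj okp uvhvx xsj rjbvd toqfa ppnt
Hunk 2: at line 2 remove [zgj,okp,uvhvx] add [icv,gsihy] -> 9 lines: iyh ykrz qpuj icv gsihy xsj rjbvd toqfa ppnt
Hunk 3: at line 4 remove [xsj,rjbvd] add [mye] -> 8 lines: iyh ykrz qpuj icv gsihy mye toqfa ppnt
Final line count: 8

Answer: 8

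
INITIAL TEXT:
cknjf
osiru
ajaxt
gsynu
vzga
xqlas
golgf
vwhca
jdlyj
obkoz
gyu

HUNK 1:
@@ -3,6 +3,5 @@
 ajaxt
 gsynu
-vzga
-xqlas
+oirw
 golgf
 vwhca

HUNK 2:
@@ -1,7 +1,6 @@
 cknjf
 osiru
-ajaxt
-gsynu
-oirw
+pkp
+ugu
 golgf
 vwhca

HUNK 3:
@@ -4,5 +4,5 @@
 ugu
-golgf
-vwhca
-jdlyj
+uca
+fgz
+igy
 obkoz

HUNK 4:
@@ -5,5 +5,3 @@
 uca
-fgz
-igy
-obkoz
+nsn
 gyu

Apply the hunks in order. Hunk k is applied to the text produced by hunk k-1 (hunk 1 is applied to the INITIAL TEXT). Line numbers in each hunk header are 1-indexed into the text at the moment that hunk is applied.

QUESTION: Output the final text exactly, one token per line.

Hunk 1: at line 3 remove [vzga,xqlas] add [oirw] -> 10 lines: cknjf osiru ajaxt gsynu oirw golgf vwhca jdlyj obkoz gyu
Hunk 2: at line 1 remove [ajaxt,gsynu,oirw] add [pkp,ugu] -> 9 lines: cknjf osiru pkp ugu golgf vwhca jdlyj obkoz gyu
Hunk 3: at line 4 remove [golgf,vwhca,jdlyj] add [uca,fgz,igy] -> 9 lines: cknjf osiru pkp ugu uca fgz igy obkoz gyu
Hunk 4: at line 5 remove [fgz,igy,obkoz] add [nsn] -> 7 lines: cknjf osiru pkp ugu uca nsn gyu

Answer: cknjf
osiru
pkp
ugu
uca
nsn
gyu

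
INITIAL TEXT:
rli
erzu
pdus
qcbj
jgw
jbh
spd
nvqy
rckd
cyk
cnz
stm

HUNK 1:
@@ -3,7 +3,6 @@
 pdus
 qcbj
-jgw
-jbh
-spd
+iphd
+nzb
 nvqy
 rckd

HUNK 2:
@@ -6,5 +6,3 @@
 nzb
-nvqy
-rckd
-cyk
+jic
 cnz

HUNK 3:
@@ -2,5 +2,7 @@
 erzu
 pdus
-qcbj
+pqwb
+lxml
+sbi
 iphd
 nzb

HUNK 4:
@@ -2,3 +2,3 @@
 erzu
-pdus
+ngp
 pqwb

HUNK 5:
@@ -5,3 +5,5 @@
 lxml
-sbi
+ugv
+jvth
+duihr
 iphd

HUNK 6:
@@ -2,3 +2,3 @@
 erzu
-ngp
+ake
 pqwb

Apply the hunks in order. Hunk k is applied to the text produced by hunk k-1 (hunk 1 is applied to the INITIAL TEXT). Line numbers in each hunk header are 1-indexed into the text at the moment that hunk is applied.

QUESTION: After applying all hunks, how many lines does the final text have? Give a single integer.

Answer: 13

Derivation:
Hunk 1: at line 3 remove [jgw,jbh,spd] add [iphd,nzb] -> 11 lines: rli erzu pdus qcbj iphd nzb nvqy rckd cyk cnz stm
Hunk 2: at line 6 remove [nvqy,rckd,cyk] add [jic] -> 9 lines: rli erzu pdus qcbj iphd nzb jic cnz stm
Hunk 3: at line 2 remove [qcbj] add [pqwb,lxml,sbi] -> 11 lines: rli erzu pdus pqwb lxml sbi iphd nzb jic cnz stm
Hunk 4: at line 2 remove [pdus] add [ngp] -> 11 lines: rli erzu ngp pqwb lxml sbi iphd nzb jic cnz stm
Hunk 5: at line 5 remove [sbi] add [ugv,jvth,duihr] -> 13 lines: rli erzu ngp pqwb lxml ugv jvth duihr iphd nzb jic cnz stm
Hunk 6: at line 2 remove [ngp] add [ake] -> 13 lines: rli erzu ake pqwb lxml ugv jvth duihr iphd nzb jic cnz stm
Final line count: 13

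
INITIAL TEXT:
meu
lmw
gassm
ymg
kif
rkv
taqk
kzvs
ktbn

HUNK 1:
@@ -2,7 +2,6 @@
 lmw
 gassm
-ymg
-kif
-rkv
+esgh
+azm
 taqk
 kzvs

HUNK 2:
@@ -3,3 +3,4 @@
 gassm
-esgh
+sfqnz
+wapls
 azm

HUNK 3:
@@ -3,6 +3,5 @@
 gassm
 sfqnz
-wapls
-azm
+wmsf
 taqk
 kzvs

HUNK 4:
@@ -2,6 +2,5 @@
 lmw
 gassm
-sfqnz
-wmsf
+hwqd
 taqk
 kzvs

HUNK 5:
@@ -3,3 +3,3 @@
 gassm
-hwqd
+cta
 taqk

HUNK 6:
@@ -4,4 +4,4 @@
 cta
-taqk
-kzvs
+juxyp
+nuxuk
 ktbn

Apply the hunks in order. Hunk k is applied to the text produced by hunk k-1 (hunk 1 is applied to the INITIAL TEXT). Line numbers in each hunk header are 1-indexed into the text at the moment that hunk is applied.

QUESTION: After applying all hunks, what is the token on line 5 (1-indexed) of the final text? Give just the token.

Hunk 1: at line 2 remove [ymg,kif,rkv] add [esgh,azm] -> 8 lines: meu lmw gassm esgh azm taqk kzvs ktbn
Hunk 2: at line 3 remove [esgh] add [sfqnz,wapls] -> 9 lines: meu lmw gassm sfqnz wapls azm taqk kzvs ktbn
Hunk 3: at line 3 remove [wapls,azm] add [wmsf] -> 8 lines: meu lmw gassm sfqnz wmsf taqk kzvs ktbn
Hunk 4: at line 2 remove [sfqnz,wmsf] add [hwqd] -> 7 lines: meu lmw gassm hwqd taqk kzvs ktbn
Hunk 5: at line 3 remove [hwqd] add [cta] -> 7 lines: meu lmw gassm cta taqk kzvs ktbn
Hunk 6: at line 4 remove [taqk,kzvs] add [juxyp,nuxuk] -> 7 lines: meu lmw gassm cta juxyp nuxuk ktbn
Final line 5: juxyp

Answer: juxyp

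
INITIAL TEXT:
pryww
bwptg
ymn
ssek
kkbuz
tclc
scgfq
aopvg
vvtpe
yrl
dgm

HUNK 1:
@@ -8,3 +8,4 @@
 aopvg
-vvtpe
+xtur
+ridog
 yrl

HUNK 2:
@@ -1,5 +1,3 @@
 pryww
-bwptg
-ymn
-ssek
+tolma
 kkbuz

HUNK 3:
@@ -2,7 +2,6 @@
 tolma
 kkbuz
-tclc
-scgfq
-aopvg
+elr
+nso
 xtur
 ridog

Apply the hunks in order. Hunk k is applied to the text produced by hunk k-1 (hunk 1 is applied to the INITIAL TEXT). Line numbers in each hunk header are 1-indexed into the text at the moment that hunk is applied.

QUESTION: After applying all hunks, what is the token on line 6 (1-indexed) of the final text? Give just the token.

Hunk 1: at line 8 remove [vvtpe] add [xtur,ridog] -> 12 lines: pryww bwptg ymn ssek kkbuz tclc scgfq aopvg xtur ridog yrl dgm
Hunk 2: at line 1 remove [bwptg,ymn,ssek] add [tolma] -> 10 lines: pryww tolma kkbuz tclc scgfq aopvg xtur ridog yrl dgm
Hunk 3: at line 2 remove [tclc,scgfq,aopvg] add [elr,nso] -> 9 lines: pryww tolma kkbuz elr nso xtur ridog yrl dgm
Final line 6: xtur

Answer: xtur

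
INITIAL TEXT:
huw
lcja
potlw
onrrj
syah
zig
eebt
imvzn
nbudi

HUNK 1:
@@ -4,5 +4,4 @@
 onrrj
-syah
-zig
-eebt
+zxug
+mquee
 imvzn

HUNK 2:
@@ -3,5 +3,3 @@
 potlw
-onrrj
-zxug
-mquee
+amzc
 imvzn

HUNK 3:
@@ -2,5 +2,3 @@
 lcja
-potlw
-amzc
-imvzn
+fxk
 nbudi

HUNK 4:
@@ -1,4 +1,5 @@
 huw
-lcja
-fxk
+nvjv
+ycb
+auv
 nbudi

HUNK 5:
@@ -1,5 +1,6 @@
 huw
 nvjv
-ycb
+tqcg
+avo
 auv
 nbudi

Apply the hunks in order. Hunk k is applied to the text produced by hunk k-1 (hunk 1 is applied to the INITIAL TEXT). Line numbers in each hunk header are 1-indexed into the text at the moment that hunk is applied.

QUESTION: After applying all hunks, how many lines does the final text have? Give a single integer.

Hunk 1: at line 4 remove [syah,zig,eebt] add [zxug,mquee] -> 8 lines: huw lcja potlw onrrj zxug mquee imvzn nbudi
Hunk 2: at line 3 remove [onrrj,zxug,mquee] add [amzc] -> 6 lines: huw lcja potlw amzc imvzn nbudi
Hunk 3: at line 2 remove [potlw,amzc,imvzn] add [fxk] -> 4 lines: huw lcja fxk nbudi
Hunk 4: at line 1 remove [lcja,fxk] add [nvjv,ycb,auv] -> 5 lines: huw nvjv ycb auv nbudi
Hunk 5: at line 1 remove [ycb] add [tqcg,avo] -> 6 lines: huw nvjv tqcg avo auv nbudi
Final line count: 6

Answer: 6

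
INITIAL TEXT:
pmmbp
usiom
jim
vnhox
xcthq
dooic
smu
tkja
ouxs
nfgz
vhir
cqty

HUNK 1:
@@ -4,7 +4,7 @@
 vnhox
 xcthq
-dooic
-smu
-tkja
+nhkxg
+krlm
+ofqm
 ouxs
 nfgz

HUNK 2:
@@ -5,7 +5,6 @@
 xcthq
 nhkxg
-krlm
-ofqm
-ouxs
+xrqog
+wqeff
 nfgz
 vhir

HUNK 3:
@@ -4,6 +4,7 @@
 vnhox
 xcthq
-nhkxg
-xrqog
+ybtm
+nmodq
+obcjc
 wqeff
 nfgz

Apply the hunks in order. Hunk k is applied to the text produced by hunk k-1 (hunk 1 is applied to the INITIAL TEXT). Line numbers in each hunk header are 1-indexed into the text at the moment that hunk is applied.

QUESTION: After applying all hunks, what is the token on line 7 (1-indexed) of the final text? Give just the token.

Hunk 1: at line 4 remove [dooic,smu,tkja] add [nhkxg,krlm,ofqm] -> 12 lines: pmmbp usiom jim vnhox xcthq nhkxg krlm ofqm ouxs nfgz vhir cqty
Hunk 2: at line 5 remove [krlm,ofqm,ouxs] add [xrqog,wqeff] -> 11 lines: pmmbp usiom jim vnhox xcthq nhkxg xrqog wqeff nfgz vhir cqty
Hunk 3: at line 4 remove [nhkxg,xrqog] add [ybtm,nmodq,obcjc] -> 12 lines: pmmbp usiom jim vnhox xcthq ybtm nmodq obcjc wqeff nfgz vhir cqty
Final line 7: nmodq

Answer: nmodq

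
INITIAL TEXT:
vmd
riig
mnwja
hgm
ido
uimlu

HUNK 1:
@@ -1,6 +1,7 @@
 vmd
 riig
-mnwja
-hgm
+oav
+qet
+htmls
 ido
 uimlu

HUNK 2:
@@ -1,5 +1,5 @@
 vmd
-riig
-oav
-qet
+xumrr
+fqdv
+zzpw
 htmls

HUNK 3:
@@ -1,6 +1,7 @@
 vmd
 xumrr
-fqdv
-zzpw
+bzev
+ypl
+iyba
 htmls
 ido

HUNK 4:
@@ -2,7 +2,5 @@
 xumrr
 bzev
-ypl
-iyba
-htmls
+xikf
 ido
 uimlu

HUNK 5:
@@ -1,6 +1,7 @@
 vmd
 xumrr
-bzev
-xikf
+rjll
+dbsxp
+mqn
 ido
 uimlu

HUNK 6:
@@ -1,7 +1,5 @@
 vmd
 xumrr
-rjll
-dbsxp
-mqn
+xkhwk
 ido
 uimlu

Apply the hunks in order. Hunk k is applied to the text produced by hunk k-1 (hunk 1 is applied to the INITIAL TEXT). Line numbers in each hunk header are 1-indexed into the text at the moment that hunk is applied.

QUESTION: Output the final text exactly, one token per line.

Hunk 1: at line 1 remove [mnwja,hgm] add [oav,qet,htmls] -> 7 lines: vmd riig oav qet htmls ido uimlu
Hunk 2: at line 1 remove [riig,oav,qet] add [xumrr,fqdv,zzpw] -> 7 lines: vmd xumrr fqdv zzpw htmls ido uimlu
Hunk 3: at line 1 remove [fqdv,zzpw] add [bzev,ypl,iyba] -> 8 lines: vmd xumrr bzev ypl iyba htmls ido uimlu
Hunk 4: at line 2 remove [ypl,iyba,htmls] add [xikf] -> 6 lines: vmd xumrr bzev xikf ido uimlu
Hunk 5: at line 1 remove [bzev,xikf] add [rjll,dbsxp,mqn] -> 7 lines: vmd xumrr rjll dbsxp mqn ido uimlu
Hunk 6: at line 1 remove [rjll,dbsxp,mqn] add [xkhwk] -> 5 lines: vmd xumrr xkhwk ido uimlu

Answer: vmd
xumrr
xkhwk
ido
uimlu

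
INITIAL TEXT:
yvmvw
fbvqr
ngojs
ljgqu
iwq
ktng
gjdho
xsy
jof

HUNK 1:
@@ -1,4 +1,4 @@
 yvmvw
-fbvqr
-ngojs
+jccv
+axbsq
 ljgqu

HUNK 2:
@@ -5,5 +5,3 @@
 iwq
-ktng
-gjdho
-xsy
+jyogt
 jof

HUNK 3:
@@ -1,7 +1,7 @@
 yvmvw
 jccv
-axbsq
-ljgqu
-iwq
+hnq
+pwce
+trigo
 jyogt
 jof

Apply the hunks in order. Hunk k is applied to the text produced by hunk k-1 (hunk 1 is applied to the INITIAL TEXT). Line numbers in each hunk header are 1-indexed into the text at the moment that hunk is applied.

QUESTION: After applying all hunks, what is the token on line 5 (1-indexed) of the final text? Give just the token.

Hunk 1: at line 1 remove [fbvqr,ngojs] add [jccv,axbsq] -> 9 lines: yvmvw jccv axbsq ljgqu iwq ktng gjdho xsy jof
Hunk 2: at line 5 remove [ktng,gjdho,xsy] add [jyogt] -> 7 lines: yvmvw jccv axbsq ljgqu iwq jyogt jof
Hunk 3: at line 1 remove [axbsq,ljgqu,iwq] add [hnq,pwce,trigo] -> 7 lines: yvmvw jccv hnq pwce trigo jyogt jof
Final line 5: trigo

Answer: trigo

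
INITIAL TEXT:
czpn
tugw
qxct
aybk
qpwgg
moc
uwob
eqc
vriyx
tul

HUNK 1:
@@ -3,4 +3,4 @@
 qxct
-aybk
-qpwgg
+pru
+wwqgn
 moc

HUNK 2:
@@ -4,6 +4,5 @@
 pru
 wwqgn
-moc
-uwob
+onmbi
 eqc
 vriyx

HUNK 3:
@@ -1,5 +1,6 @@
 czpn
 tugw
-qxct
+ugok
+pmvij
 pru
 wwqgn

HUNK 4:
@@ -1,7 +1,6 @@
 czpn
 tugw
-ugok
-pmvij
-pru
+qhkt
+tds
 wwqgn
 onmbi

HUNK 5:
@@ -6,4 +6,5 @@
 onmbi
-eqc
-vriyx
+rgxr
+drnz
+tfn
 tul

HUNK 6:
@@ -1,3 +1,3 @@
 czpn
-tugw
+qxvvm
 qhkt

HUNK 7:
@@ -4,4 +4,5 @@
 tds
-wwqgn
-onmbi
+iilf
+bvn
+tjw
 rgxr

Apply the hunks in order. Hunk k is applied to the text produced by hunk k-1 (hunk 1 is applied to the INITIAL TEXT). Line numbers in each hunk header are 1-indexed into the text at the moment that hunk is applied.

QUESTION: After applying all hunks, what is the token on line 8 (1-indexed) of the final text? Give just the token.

Hunk 1: at line 3 remove [aybk,qpwgg] add [pru,wwqgn] -> 10 lines: czpn tugw qxct pru wwqgn moc uwob eqc vriyx tul
Hunk 2: at line 4 remove [moc,uwob] add [onmbi] -> 9 lines: czpn tugw qxct pru wwqgn onmbi eqc vriyx tul
Hunk 3: at line 1 remove [qxct] add [ugok,pmvij] -> 10 lines: czpn tugw ugok pmvij pru wwqgn onmbi eqc vriyx tul
Hunk 4: at line 1 remove [ugok,pmvij,pru] add [qhkt,tds] -> 9 lines: czpn tugw qhkt tds wwqgn onmbi eqc vriyx tul
Hunk 5: at line 6 remove [eqc,vriyx] add [rgxr,drnz,tfn] -> 10 lines: czpn tugw qhkt tds wwqgn onmbi rgxr drnz tfn tul
Hunk 6: at line 1 remove [tugw] add [qxvvm] -> 10 lines: czpn qxvvm qhkt tds wwqgn onmbi rgxr drnz tfn tul
Hunk 7: at line 4 remove [wwqgn,onmbi] add [iilf,bvn,tjw] -> 11 lines: czpn qxvvm qhkt tds iilf bvn tjw rgxr drnz tfn tul
Final line 8: rgxr

Answer: rgxr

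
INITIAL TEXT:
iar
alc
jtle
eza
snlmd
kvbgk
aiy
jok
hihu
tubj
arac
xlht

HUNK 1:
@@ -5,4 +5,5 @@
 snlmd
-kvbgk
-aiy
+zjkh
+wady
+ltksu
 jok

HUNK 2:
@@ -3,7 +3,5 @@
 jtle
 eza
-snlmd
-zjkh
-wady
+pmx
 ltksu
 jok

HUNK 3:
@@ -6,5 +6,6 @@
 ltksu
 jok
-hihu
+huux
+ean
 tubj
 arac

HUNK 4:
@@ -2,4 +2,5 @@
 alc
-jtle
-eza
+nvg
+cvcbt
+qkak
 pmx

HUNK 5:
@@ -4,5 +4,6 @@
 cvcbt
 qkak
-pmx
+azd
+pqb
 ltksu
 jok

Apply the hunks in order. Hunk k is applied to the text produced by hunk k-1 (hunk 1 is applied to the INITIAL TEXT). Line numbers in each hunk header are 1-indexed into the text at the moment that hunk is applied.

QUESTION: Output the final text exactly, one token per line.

Hunk 1: at line 5 remove [kvbgk,aiy] add [zjkh,wady,ltksu] -> 13 lines: iar alc jtle eza snlmd zjkh wady ltksu jok hihu tubj arac xlht
Hunk 2: at line 3 remove [snlmd,zjkh,wady] add [pmx] -> 11 lines: iar alc jtle eza pmx ltksu jok hihu tubj arac xlht
Hunk 3: at line 6 remove [hihu] add [huux,ean] -> 12 lines: iar alc jtle eza pmx ltksu jok huux ean tubj arac xlht
Hunk 4: at line 2 remove [jtle,eza] add [nvg,cvcbt,qkak] -> 13 lines: iar alc nvg cvcbt qkak pmx ltksu jok huux ean tubj arac xlht
Hunk 5: at line 4 remove [pmx] add [azd,pqb] -> 14 lines: iar alc nvg cvcbt qkak azd pqb ltksu jok huux ean tubj arac xlht

Answer: iar
alc
nvg
cvcbt
qkak
azd
pqb
ltksu
jok
huux
ean
tubj
arac
xlht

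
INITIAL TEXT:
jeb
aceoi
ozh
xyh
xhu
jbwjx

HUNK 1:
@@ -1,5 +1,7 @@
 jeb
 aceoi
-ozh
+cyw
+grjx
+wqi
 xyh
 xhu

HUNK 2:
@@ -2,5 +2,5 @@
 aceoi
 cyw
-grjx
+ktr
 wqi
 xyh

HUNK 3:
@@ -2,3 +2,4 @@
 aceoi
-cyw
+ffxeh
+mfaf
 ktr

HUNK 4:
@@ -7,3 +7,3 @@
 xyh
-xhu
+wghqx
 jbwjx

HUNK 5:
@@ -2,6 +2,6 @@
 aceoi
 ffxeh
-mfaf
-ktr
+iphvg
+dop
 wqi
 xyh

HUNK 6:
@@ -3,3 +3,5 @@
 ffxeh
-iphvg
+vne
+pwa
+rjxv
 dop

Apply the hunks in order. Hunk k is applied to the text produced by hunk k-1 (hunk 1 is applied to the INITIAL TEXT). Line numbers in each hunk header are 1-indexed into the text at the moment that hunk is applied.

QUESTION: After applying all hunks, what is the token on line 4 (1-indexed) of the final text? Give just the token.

Answer: vne

Derivation:
Hunk 1: at line 1 remove [ozh] add [cyw,grjx,wqi] -> 8 lines: jeb aceoi cyw grjx wqi xyh xhu jbwjx
Hunk 2: at line 2 remove [grjx] add [ktr] -> 8 lines: jeb aceoi cyw ktr wqi xyh xhu jbwjx
Hunk 3: at line 2 remove [cyw] add [ffxeh,mfaf] -> 9 lines: jeb aceoi ffxeh mfaf ktr wqi xyh xhu jbwjx
Hunk 4: at line 7 remove [xhu] add [wghqx] -> 9 lines: jeb aceoi ffxeh mfaf ktr wqi xyh wghqx jbwjx
Hunk 5: at line 2 remove [mfaf,ktr] add [iphvg,dop] -> 9 lines: jeb aceoi ffxeh iphvg dop wqi xyh wghqx jbwjx
Hunk 6: at line 3 remove [iphvg] add [vne,pwa,rjxv] -> 11 lines: jeb aceoi ffxeh vne pwa rjxv dop wqi xyh wghqx jbwjx
Final line 4: vne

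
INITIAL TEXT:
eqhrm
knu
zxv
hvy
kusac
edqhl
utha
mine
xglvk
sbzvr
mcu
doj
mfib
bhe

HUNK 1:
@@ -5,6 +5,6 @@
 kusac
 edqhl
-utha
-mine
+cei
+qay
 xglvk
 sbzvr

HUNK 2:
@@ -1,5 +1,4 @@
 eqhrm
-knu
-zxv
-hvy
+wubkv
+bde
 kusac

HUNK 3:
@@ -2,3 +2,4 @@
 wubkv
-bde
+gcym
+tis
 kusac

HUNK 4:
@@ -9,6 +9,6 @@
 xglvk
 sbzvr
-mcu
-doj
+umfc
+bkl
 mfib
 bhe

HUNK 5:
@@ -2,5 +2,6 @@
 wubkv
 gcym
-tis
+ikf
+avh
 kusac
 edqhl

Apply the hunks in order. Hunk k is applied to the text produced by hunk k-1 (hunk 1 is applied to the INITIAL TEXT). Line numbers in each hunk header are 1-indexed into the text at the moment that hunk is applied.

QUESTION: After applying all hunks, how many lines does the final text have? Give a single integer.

Hunk 1: at line 5 remove [utha,mine] add [cei,qay] -> 14 lines: eqhrm knu zxv hvy kusac edqhl cei qay xglvk sbzvr mcu doj mfib bhe
Hunk 2: at line 1 remove [knu,zxv,hvy] add [wubkv,bde] -> 13 lines: eqhrm wubkv bde kusac edqhl cei qay xglvk sbzvr mcu doj mfib bhe
Hunk 3: at line 2 remove [bde] add [gcym,tis] -> 14 lines: eqhrm wubkv gcym tis kusac edqhl cei qay xglvk sbzvr mcu doj mfib bhe
Hunk 4: at line 9 remove [mcu,doj] add [umfc,bkl] -> 14 lines: eqhrm wubkv gcym tis kusac edqhl cei qay xglvk sbzvr umfc bkl mfib bhe
Hunk 5: at line 2 remove [tis] add [ikf,avh] -> 15 lines: eqhrm wubkv gcym ikf avh kusac edqhl cei qay xglvk sbzvr umfc bkl mfib bhe
Final line count: 15

Answer: 15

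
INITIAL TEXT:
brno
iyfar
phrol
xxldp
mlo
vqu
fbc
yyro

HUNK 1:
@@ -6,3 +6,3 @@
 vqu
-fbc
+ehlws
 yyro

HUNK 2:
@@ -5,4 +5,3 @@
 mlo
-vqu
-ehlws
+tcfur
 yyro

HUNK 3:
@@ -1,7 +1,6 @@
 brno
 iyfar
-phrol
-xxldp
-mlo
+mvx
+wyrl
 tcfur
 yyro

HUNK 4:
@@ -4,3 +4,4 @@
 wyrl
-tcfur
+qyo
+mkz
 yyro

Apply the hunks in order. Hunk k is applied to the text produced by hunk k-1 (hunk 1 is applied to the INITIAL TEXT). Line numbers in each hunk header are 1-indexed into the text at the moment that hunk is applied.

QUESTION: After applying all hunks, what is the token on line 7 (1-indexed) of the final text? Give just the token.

Hunk 1: at line 6 remove [fbc] add [ehlws] -> 8 lines: brno iyfar phrol xxldp mlo vqu ehlws yyro
Hunk 2: at line 5 remove [vqu,ehlws] add [tcfur] -> 7 lines: brno iyfar phrol xxldp mlo tcfur yyro
Hunk 3: at line 1 remove [phrol,xxldp,mlo] add [mvx,wyrl] -> 6 lines: brno iyfar mvx wyrl tcfur yyro
Hunk 4: at line 4 remove [tcfur] add [qyo,mkz] -> 7 lines: brno iyfar mvx wyrl qyo mkz yyro
Final line 7: yyro

Answer: yyro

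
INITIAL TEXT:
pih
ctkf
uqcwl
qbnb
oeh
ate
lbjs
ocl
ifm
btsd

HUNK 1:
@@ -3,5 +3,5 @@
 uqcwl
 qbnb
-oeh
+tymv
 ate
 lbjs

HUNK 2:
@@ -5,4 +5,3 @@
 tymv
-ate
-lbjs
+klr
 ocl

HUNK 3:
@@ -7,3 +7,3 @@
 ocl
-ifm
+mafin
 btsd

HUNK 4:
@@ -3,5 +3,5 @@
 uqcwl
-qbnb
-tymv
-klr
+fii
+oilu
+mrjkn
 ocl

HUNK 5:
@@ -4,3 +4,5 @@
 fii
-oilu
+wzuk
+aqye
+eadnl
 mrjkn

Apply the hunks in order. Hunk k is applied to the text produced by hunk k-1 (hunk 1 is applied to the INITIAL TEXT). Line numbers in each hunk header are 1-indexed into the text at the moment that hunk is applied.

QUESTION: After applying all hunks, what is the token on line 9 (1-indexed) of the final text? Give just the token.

Answer: ocl

Derivation:
Hunk 1: at line 3 remove [oeh] add [tymv] -> 10 lines: pih ctkf uqcwl qbnb tymv ate lbjs ocl ifm btsd
Hunk 2: at line 5 remove [ate,lbjs] add [klr] -> 9 lines: pih ctkf uqcwl qbnb tymv klr ocl ifm btsd
Hunk 3: at line 7 remove [ifm] add [mafin] -> 9 lines: pih ctkf uqcwl qbnb tymv klr ocl mafin btsd
Hunk 4: at line 3 remove [qbnb,tymv,klr] add [fii,oilu,mrjkn] -> 9 lines: pih ctkf uqcwl fii oilu mrjkn ocl mafin btsd
Hunk 5: at line 4 remove [oilu] add [wzuk,aqye,eadnl] -> 11 lines: pih ctkf uqcwl fii wzuk aqye eadnl mrjkn ocl mafin btsd
Final line 9: ocl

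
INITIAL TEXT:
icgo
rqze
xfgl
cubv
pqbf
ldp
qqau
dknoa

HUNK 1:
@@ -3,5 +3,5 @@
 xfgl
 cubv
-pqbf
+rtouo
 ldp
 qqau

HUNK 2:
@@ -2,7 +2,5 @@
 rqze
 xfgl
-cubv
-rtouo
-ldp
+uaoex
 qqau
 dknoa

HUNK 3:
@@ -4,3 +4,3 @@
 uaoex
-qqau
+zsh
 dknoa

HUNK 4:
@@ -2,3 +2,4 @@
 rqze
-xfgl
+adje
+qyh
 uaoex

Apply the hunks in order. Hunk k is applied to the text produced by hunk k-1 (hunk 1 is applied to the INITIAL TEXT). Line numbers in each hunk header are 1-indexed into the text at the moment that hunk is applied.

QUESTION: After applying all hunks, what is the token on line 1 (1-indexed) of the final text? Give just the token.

Hunk 1: at line 3 remove [pqbf] add [rtouo] -> 8 lines: icgo rqze xfgl cubv rtouo ldp qqau dknoa
Hunk 2: at line 2 remove [cubv,rtouo,ldp] add [uaoex] -> 6 lines: icgo rqze xfgl uaoex qqau dknoa
Hunk 3: at line 4 remove [qqau] add [zsh] -> 6 lines: icgo rqze xfgl uaoex zsh dknoa
Hunk 4: at line 2 remove [xfgl] add [adje,qyh] -> 7 lines: icgo rqze adje qyh uaoex zsh dknoa
Final line 1: icgo

Answer: icgo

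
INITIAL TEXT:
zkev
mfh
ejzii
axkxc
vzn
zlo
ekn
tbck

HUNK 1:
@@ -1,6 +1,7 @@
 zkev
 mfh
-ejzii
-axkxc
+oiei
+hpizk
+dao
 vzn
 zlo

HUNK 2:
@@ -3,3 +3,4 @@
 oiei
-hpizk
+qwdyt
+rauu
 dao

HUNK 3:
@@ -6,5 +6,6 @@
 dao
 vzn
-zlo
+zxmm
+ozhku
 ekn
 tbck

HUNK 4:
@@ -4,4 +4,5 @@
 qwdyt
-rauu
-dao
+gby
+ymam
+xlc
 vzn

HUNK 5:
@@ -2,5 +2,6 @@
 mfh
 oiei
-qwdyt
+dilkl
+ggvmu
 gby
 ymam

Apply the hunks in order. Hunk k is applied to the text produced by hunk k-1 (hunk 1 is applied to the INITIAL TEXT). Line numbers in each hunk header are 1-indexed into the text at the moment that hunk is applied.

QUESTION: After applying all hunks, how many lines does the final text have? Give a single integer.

Hunk 1: at line 1 remove [ejzii,axkxc] add [oiei,hpizk,dao] -> 9 lines: zkev mfh oiei hpizk dao vzn zlo ekn tbck
Hunk 2: at line 3 remove [hpizk] add [qwdyt,rauu] -> 10 lines: zkev mfh oiei qwdyt rauu dao vzn zlo ekn tbck
Hunk 3: at line 6 remove [zlo] add [zxmm,ozhku] -> 11 lines: zkev mfh oiei qwdyt rauu dao vzn zxmm ozhku ekn tbck
Hunk 4: at line 4 remove [rauu,dao] add [gby,ymam,xlc] -> 12 lines: zkev mfh oiei qwdyt gby ymam xlc vzn zxmm ozhku ekn tbck
Hunk 5: at line 2 remove [qwdyt] add [dilkl,ggvmu] -> 13 lines: zkev mfh oiei dilkl ggvmu gby ymam xlc vzn zxmm ozhku ekn tbck
Final line count: 13

Answer: 13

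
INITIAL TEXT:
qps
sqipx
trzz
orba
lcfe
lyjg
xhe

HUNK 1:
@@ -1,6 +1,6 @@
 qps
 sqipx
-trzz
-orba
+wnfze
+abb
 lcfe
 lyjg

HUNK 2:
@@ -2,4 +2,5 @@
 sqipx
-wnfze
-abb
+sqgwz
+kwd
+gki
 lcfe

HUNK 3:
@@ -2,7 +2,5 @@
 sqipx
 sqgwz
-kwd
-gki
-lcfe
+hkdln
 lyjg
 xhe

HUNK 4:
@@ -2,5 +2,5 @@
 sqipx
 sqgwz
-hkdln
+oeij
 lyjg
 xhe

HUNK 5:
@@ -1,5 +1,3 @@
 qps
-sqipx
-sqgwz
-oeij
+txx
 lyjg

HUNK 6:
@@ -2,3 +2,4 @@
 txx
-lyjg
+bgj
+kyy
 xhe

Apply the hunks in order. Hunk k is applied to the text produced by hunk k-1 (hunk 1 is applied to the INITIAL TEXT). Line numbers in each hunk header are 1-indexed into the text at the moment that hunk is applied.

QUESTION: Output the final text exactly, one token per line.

Hunk 1: at line 1 remove [trzz,orba] add [wnfze,abb] -> 7 lines: qps sqipx wnfze abb lcfe lyjg xhe
Hunk 2: at line 2 remove [wnfze,abb] add [sqgwz,kwd,gki] -> 8 lines: qps sqipx sqgwz kwd gki lcfe lyjg xhe
Hunk 3: at line 2 remove [kwd,gki,lcfe] add [hkdln] -> 6 lines: qps sqipx sqgwz hkdln lyjg xhe
Hunk 4: at line 2 remove [hkdln] add [oeij] -> 6 lines: qps sqipx sqgwz oeij lyjg xhe
Hunk 5: at line 1 remove [sqipx,sqgwz,oeij] add [txx] -> 4 lines: qps txx lyjg xhe
Hunk 6: at line 2 remove [lyjg] add [bgj,kyy] -> 5 lines: qps txx bgj kyy xhe

Answer: qps
txx
bgj
kyy
xhe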